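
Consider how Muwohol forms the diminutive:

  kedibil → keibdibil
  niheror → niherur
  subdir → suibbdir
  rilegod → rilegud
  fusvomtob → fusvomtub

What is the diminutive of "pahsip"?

paibhsip

niheror and subdir both end in -r yet inflect differently (niherur, suibbdir), so the final letter is not what conditions the rule; the last vowel is.
"pahsip" has last vowel 'i'. The stems whose last vowel is 'i' (kedibil → keibdibil, subdir → suibbdir) insert -ib- after the first vowel.
The other pattern: stems whose last vowel is 'o' change the last vowel to 'u'.
So pahsip → paibhsip.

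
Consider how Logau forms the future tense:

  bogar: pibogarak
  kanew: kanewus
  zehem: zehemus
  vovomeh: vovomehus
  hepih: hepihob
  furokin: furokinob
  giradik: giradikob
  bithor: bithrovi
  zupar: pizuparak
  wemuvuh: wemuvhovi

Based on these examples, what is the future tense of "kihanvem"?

vovomeh and wemuvuh both end in -h yet inflect differently (vovomehus, wemuvhovi), so the final letter is not what conditions the rule; the last vowel is.
"kihanvem" has last vowel 'e'. The stems whose last vowel is 'e' (zehem → zehemus, vovomeh → vovomehus, kanew → kanewus) add -us.
The other patterns: stems whose last vowel is 'o' or 'u' delete the last vowel and add -ovi; stems whose last vowel is 'i' add -ob; stems whose last vowel is 'a' add pi- … -ak around the stem.
So kihanvem → kihanvemus.

kihanvemus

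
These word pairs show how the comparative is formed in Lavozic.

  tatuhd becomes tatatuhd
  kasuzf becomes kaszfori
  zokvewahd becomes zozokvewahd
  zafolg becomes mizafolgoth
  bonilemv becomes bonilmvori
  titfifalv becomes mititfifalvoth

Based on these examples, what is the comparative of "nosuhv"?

"nosuhv" has second-to-last letter 'h'. The stems whose second-to-last letter is 'h' (tatuhd → tatatuhd, zokvewahd → zozokvewahd) repeat the first consonant+vowel as a prefix.
The other patterns: stems whose second-to-last letter is 'l' add mi- … -oth around the stem; stems whose second-to-last letter is 'm' or 'z' delete the last vowel and add -ori.
So nosuhv → nonosuhv.

nonosuhv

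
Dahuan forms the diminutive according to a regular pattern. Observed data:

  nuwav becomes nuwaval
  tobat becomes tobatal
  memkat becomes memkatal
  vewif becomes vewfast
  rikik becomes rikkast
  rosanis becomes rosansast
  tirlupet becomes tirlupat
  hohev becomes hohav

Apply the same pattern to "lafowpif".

tobat and tirlupet both end in -t yet inflect differently (tobatal, tirlupat), so the final letter is not what conditions the rule; the last vowel is.
"lafowpif" has last vowel 'i'. The stems whose last vowel is 'i' (vewif → vewfast, rikik → rikkast, rosanis → rosansast) delete the last vowel and add -ast.
The other patterns: stems whose last vowel is 'a' add -al; stems whose last vowel is 'e' change the last vowel to 'a'.
So lafowpif → lafowpfast.

lafowpfast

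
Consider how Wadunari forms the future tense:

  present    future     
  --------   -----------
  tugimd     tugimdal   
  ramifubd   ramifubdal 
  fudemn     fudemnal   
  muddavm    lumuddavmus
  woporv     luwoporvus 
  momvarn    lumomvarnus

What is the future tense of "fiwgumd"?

fudemn and momvarn both end in -n yet inflect differently (fudemnal, lumomvarnus), so the final letter is not what conditions the rule; the second-to-last letter is.
"fiwgumd" has second-to-last letter 'm'. The stems whose second-to-last letter is 'm' (tugimd → tugimdal, fudemn → fudemnal) add -al.
The other pattern: stems whose second-to-last letter is 'r' or 'v' add lu- … -us around the stem.
So fiwgumd → fiwgumdal.

fiwgumdal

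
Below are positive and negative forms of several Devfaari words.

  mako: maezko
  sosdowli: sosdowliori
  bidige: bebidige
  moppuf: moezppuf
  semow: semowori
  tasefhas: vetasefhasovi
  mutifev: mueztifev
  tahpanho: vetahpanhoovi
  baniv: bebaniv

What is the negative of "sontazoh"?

sontazohori

baniv and mutifev both end in -v yet inflect differently (bebaniv, mueztifev), so the final letter is not what conditions the rule; the first letter is.
"sontazoh" begins with s-. The stems beginning with s- (semow → semowori, sosdowli → sosdowliori) add -ori.
So sontazoh → sontazohori.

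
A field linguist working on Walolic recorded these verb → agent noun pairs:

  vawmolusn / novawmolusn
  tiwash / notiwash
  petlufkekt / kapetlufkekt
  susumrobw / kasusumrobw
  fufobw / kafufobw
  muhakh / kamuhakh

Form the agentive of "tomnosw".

"tomnosw" has second-to-last letter 's'. The stems whose second-to-last letter is 's' (vawmolusn → novawmolusn, tiwash → notiwash) add the prefix no-.
The other pattern: stems whose second-to-last letter is 'b' or 'k' add the prefix ka-.
So tomnosw → notomnosw.

notomnosw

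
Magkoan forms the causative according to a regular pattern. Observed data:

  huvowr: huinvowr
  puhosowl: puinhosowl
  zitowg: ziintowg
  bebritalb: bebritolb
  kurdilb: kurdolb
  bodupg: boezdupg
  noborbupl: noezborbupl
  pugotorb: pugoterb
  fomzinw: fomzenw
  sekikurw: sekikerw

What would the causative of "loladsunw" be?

loladsenw

zitowg and bodupg both end in -g yet inflect differently (ziintowg, boezdupg), so the final letter is not what conditions the rule; the second-to-last letter is.
"loladsunw" has second-to-last letter 'n'. The one such stem in the data (fomzinw → fomzenw) changes the last vowel to 'e' (as do pugotorb, sekikurw), so the same rule applies.
The other patterns: stems whose second-to-last letter is 'w' insert -in- after the first vowel; stems whose second-to-last letter is 'l' change the last vowel to 'o'; stems whose second-to-last letter is 'p' insert -ez- after the first vowel.
So loladsunw → loladsenw.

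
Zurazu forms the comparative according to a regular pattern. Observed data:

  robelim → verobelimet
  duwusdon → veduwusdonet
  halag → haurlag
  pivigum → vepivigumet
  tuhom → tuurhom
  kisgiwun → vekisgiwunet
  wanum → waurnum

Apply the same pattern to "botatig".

robelim and tuhom both end in -m yet inflect differently (verobelimet, tuurhom), so the final letter is not what conditions the rule; the number of vowels is.
"botatig" has 3 vowels. The stems with 3 vowels (kisgiwun → vekisgiwunet, robelim → verobelimet, pivigum → vepivigumet) add ve- … -et around the stem.
The other pattern: stems with 2 vowels insert -ur- after the first vowel.
So botatig → vebotatiget.

vebotatiget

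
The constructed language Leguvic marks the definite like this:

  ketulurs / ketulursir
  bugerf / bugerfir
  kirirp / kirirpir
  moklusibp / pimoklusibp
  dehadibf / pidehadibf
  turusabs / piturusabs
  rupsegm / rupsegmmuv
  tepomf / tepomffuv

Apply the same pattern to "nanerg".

"nanerg" has second-to-last letter 'r'. The stems whose second-to-last letter is 'r' (ketulurs → ketulursir, bugerf → bugerfir, kirirp → kirirpir) add -ir.
The other patterns: stems whose second-to-last letter is 'b' add the prefix pi-; stems whose second-to-last letter is 'g' or 'm' double the final consonant and add -uv.
So nanerg → nanergir.

nanergir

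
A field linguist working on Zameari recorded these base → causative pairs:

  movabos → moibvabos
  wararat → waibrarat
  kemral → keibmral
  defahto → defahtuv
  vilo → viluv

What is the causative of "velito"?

defahto and movabos both have last vowel 'o' yet inflect differently (defahtuv, moibvabos), so the last vowel is not what conditions the rule; whether the stem ends in a vowel or a consonant is.
"velito" ends in a vowel. The stems ending in a vowel (defahto → defahtuv, vilo → viluv) drop the final letter and add -uv.
So velito → velituv.

velituv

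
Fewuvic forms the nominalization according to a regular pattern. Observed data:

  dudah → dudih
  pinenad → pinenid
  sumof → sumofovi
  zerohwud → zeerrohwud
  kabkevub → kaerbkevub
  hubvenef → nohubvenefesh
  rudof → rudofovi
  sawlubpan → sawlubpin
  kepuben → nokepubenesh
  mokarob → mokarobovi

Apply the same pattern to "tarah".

hubvenef and sumof both end in -f yet inflect differently (nohubvenefesh, sumofovi), so the final letter is not what conditions the rule; the last vowel is.
"tarah" has last vowel 'a'. The stems whose last vowel is 'a' (sawlubpan → sawlubpin, pinenad → pinenid, dudah → dudih) change the last vowel to 'i'.
The other patterns: stems whose last vowel is 'e' add no- … -esh around the stem; stems whose last vowel is 'o' add -ovi; stems whose last vowel is 'u' insert -er- after the first vowel.
So tarah → tarih.

tarih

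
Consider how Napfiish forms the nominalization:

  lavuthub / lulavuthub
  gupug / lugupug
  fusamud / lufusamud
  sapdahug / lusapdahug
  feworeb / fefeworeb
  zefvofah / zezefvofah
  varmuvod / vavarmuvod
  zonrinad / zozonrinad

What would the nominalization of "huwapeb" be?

huhuwapeb

"huwapeb" has last vowel 'e'. The one such stem in the data (feworeb → fefeworeb) repeats the first consonant+vowel as a prefix (as do zefvofah, varmuvod), so the same rule applies.
The other pattern: stems whose last vowel is 'u' add the prefix lu-.
So huwapeb → huhuwapeb.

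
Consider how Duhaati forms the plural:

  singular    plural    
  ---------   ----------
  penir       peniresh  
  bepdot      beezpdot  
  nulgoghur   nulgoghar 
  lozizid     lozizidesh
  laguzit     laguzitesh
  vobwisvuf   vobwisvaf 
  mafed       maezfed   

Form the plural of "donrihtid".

donrihtidesh

"donrihtid" has last vowel 'i'. The stems whose last vowel is 'i' (lozizid → lozizidesh, laguzit → laguzitesh, penir → peniresh) add -esh.
So donrihtid → donrihtidesh.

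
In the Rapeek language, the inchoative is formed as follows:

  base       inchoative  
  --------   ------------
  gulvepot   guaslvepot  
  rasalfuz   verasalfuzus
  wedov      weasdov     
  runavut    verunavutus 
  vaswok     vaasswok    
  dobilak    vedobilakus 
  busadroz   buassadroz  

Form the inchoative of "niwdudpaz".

vaswok and dobilak both end in -k yet inflect differently (vaasswok, vedobilakus), so the final letter is not what conditions the rule; the last vowel is.
"niwdudpaz" has last vowel 'a'. The one such stem in the data (dobilak → vedobilakus) adds ve- … -us around the stem, so the same rule applies.
The other pattern: stems whose last vowel is 'o' insert -as- after the first vowel.
So niwdudpaz → veniwdudpazus.

veniwdudpazus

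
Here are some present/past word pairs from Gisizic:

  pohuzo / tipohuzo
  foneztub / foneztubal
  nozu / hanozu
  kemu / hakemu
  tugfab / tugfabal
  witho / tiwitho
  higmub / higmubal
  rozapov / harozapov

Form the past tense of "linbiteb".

linbitebal

foneztub and kemu both have last vowel 'u' yet inflect differently (foneztubal, hakemu), so the last vowel is not what conditions the rule; the final letter is.
"linbiteb" ends in -b. The stems ending in -b (tugfab → tugfabal, foneztub → foneztubal, higmub → higmubal) add -al.
So linbiteb → linbitebal.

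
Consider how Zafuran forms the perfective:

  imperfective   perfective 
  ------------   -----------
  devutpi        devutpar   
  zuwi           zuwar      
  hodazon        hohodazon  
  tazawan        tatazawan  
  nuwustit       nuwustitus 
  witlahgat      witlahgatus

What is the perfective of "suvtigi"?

suvtigar

zuwi and nuwustit both have last vowel 'i' yet inflect differently (zuwar, nuwustitus), so the last vowel is not what conditions the rule; the final letter is.
"suvtigi" ends in -i. The stems ending in -i (zuwi → zuwar, devutpi → devutpar) drop the final letter and add -ar.
So suvtigi → suvtigar.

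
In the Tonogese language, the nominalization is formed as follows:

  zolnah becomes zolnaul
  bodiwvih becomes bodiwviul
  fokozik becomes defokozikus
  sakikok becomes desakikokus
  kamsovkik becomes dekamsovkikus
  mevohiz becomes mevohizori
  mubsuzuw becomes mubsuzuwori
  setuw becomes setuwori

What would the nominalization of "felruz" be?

bodiwvih and fokozik both have last vowel 'i' yet inflect differently (bodiwviul, defokozikus), so the last vowel is not what conditions the rule; the final letter is.
"felruz" ends in -z. The one such stem in the data (mevohiz → mevohizori) adds -ori, so the same rule applies.
So felruz → felruzori.

felruzori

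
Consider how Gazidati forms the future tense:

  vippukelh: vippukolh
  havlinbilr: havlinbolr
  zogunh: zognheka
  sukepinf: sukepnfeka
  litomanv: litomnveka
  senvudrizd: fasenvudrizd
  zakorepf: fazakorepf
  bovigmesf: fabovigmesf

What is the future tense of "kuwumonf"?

vippukelh and zogunh both end in -h yet inflect differently (vippukolh, zognheka), so the final letter is not what conditions the rule; the second-to-last letter is.
"kuwumonf" has second-to-last letter 'n'. The stems whose second-to-last letter is 'n' (zogunh → zognheka, sukepinf → sukepnfeka, litomanv → litomnveka) delete the last vowel and add -eka.
The other patterns: stems whose second-to-last letter is 'l' change the last vowel to 'o'; stems whose second-to-last letter is 'p', 's' or 'z' add the prefix fa-.
So kuwumonf → kuwumnfeka.

kuwumnfeka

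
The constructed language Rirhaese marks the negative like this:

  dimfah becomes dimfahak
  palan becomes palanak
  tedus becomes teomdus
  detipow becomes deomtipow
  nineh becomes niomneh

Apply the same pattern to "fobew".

dimfah and nineh both end in -h yet inflect differently (dimfahak, niomneh), so the final letter is not what conditions the rule; the last vowel is.
"fobew" has last vowel 'e'. The one such stem in the data (nineh → niomneh) inserts -om- after the first vowel (as do tedus, detipow), so the same rule applies.
The other pattern: stems whose last vowel is 'a' add -ak.
So fobew → foombew.

foombew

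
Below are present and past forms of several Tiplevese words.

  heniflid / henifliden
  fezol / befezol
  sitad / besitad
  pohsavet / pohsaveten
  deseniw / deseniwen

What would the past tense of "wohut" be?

heniflid and sitad both end in -d yet inflect differently (henifliden, besitad), so the final letter is not what conditions the rule; the number of vowels is.
"wohut" has 2 vowels. The stems with 2 vowels (sitad → besitad, fezol → befezol) add the prefix be-.
So wohut → bewohut.

bewohut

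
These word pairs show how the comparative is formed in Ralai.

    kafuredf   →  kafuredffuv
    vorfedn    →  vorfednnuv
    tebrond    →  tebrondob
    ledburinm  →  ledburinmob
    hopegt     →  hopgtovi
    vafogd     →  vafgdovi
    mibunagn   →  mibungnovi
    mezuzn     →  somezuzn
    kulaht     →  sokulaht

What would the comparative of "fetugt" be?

fetgtovi

tebrond and vafogd both end in -d yet inflect differently (tebrondob, vafgdovi), so the final letter is not what conditions the rule; the second-to-last letter is.
"fetugt" has second-to-last letter 'g'. The stems whose second-to-last letter is 'g' (hopegt → hopgtovi, vafogd → vafgdovi, mibunagn → mibungnovi) delete the last vowel and add -ovi.
So fetugt → fetgtovi.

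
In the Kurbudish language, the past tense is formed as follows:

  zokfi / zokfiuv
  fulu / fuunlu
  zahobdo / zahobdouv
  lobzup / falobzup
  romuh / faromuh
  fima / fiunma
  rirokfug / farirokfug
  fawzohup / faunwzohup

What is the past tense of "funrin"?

fawzohup and lobzup both end in -p yet inflect differently (faunwzohup, falobzup), so the final letter is not what conditions the rule; the first letter is.
"funrin" begins with f-. The stems beginning with f- (fulu → fuunlu, fawzohup → faunwzohup, fima → fiunma) insert -un- after the first vowel.
So funrin → fuunnrin.

fuunnrin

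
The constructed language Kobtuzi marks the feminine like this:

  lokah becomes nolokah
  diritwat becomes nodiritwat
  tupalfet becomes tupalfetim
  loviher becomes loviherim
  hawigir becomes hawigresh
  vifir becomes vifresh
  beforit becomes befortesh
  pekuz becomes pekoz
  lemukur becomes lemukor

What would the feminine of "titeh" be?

diritwat and tupalfet both end in -t yet inflect differently (nodiritwat, tupalfetim), so the final letter is not what conditions the rule; the last vowel is.
"titeh" has last vowel 'e'. The stems whose last vowel is 'e' (tupalfet → tupalfetim, loviher → loviherim) add -im.
So titeh → titehim.

titehim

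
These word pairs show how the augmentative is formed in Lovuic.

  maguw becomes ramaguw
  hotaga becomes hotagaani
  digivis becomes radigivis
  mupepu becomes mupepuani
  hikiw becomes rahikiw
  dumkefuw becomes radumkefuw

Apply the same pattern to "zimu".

zimuani

mupepu and maguw both have last vowel 'u' yet inflect differently (mupepuani, ramaguw), so the last vowel is not what conditions the rule; whether the stem ends in a vowel or a consonant is.
"zimu" ends in a vowel. The stems ending in a vowel (hotaga → hotagaani, mupepu → mupepuani) add -ani.
So zimu → zimuani.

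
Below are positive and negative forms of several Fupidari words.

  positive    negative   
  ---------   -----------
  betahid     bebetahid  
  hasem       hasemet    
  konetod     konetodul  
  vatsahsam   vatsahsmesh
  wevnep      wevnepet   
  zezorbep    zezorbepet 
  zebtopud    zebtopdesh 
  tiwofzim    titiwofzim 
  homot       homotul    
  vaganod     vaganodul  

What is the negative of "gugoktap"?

gugoktpesh

hasem and tiwofzim both end in -m yet inflect differently (hasemet, titiwofzim), so the final letter is not what conditions the rule; the last vowel is.
"gugoktap" has last vowel 'a'. The one such stem in the data (vatsahsam → vatsahsmesh) deletes the last vowel and adds -esh (as does zebtopud), so the same rule applies.
The other patterns: stems whose last vowel is 'e' add -et; stems whose last vowel is 'i' repeat the first consonant+vowel as a prefix; stems whose last vowel is 'o' add -ul.
So gugoktap → gugoktpesh.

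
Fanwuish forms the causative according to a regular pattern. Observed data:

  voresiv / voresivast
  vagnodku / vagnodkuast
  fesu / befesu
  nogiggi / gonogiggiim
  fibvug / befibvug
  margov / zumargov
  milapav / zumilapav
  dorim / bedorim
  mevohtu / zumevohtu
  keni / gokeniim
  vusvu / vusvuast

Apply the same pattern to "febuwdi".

befebuwdi

mevohtu and vusvu both end in -u yet inflect differently (zumevohtu, vusvuast), so the final letter is not what conditions the rule; the first letter is.
"febuwdi" begins with f-. The stems beginning with f- (fesu → befesu, fibvug → befibvug) add the prefix be-.
The other patterns: stems beginning with m- add the prefix zu-; stems beginning with v- add -ast; stems beginning with k- or n- add go- … -im around the stem.
So febuwdi → befebuwdi.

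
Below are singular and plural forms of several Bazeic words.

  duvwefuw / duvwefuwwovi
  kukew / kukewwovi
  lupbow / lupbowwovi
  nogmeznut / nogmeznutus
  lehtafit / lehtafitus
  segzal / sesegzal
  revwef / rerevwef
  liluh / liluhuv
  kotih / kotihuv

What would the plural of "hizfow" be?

hizfowwovi

duvwefuw and nogmeznut both have last vowel 'u' yet inflect differently (duvwefuwwovi, nogmeznutus), so the last vowel is not what conditions the rule; the final letter is.
"hizfow" ends in -w. The stems ending in -w (duvwefuw → duvwefuwwovi, kukew → kukewwovi, lupbow → lupbowwovi) double the final consonant and add -ovi.
So hizfow → hizfowwovi.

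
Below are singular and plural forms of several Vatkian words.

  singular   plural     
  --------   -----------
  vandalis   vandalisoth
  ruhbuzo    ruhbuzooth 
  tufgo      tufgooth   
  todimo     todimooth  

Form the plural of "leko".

lekooth

Every pair shown (vandalis → vandalisoth, ruhbuzo → ruhbuzooth, tufgo → tufgooth, …) follows the same rule: add -oth.
So leko → lekooth.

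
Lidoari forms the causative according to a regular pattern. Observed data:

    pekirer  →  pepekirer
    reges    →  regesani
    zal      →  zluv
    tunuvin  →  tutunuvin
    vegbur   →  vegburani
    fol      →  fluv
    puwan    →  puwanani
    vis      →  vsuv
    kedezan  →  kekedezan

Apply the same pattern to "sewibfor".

sesewibfor

vis and reges both end in -s yet inflect differently (vsuv, regesani), so the final letter is not what conditions the rule; the number of vowels is.
"sewibfor" has 3 vowels. The stems with 3 vowels (pekirer → pepekirer, kedezan → kekedezan, tunuvin → tutunuvin) repeat the first consonant+vowel as a prefix.
So sewibfor → sesewibfor.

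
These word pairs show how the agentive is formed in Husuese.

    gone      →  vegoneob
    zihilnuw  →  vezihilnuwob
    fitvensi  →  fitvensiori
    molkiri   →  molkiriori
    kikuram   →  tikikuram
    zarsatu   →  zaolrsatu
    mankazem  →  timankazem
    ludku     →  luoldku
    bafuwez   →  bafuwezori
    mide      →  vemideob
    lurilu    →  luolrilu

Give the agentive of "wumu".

"wumu" ends in -u. The stems ending in -u (zarsatu → zaolrsatu, lurilu → luolrilu, ludku → luoldku) insert -ol- after the first vowel.
The other patterns: stems ending in -m add the prefix ti-; stems ending in -e or -w add ve- … -ob around the stem; stems ending in -i or -z add -ori.
So wumu → wuolmu.

wuolmu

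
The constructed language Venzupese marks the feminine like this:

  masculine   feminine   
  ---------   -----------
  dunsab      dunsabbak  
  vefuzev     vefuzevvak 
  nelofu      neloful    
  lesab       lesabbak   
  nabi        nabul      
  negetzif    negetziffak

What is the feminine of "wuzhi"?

nabi and negetzif both have last vowel 'i' yet inflect differently (nabul, negetziffak), so the last vowel is not what conditions the rule; whether the stem ends in a vowel or a consonant is.
"wuzhi" ends in a vowel. The stems ending in a vowel (nabi → nabul, nelofu → neloful) drop the final letter and add -ul.
So wuzhi → wuzhul.

wuzhul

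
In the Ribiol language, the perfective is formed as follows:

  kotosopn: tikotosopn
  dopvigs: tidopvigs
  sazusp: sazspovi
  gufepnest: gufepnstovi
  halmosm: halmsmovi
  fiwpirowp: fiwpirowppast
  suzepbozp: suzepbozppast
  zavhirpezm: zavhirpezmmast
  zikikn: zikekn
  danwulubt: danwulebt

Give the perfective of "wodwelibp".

"wodwelibp" has second-to-last letter 'b'. The one such stem in the data (danwulubt → danwulebt) changes the last vowel to 'e' (as does zikikn), so the same rule applies.
So wodwelibp → wodwelebp.

wodwelebp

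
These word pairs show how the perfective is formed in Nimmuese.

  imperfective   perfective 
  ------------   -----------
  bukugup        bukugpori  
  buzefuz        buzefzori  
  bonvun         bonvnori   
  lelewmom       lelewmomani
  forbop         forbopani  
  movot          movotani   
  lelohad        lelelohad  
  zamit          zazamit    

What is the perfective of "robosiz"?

"robosiz" has last vowel 'i'. The one such stem in the data (zamit → zazamit) repeats the first consonant+vowel as a prefix (as does lelohad), so the same rule applies.
The other patterns: stems whose last vowel is 'u' delete the last vowel and add -ori; stems whose last vowel is 'o' add -ani.
So robosiz → rorobosiz.

rorobosiz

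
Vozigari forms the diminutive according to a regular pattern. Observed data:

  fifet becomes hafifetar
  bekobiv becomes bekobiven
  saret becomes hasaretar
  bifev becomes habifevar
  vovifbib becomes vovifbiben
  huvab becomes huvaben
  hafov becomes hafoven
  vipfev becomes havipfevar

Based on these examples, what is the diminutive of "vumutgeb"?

"vumutgeb" has last vowel 'e'. The stems whose last vowel is 'e' (saret → hasaretar, vipfev → havipfevar, bifev → habifevar) add ha- … -ar around the stem.
So vumutgeb → havumutgebar.

havumutgebar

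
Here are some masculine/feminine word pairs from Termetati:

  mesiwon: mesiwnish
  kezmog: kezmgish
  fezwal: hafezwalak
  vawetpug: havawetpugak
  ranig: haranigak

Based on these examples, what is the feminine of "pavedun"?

kezmog and vawetpug both end in -g yet inflect differently (kezmgish, havawetpugak), so the final letter is not what conditions the rule; the last vowel is.
"pavedun" has last vowel 'u'. The one such stem in the data (vawetpug → havawetpugak) adds ha- … -ak around the stem, so the same rule applies.
So pavedun → hapavedunak.

hapavedunak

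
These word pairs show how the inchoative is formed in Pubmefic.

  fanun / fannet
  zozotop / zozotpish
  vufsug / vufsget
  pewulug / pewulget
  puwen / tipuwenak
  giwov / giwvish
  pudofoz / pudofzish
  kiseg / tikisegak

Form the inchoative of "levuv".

fanun and puwen both end in -n yet inflect differently (fannet, tipuwenak), so the final letter is not what conditions the rule; the last vowel is.
"levuv" has last vowel 'u'. The stems whose last vowel is 'u' (fanun → fannet, vufsug → vufsget, pewulug → pewulget) delete the last vowel and add -et.
So levuv → levvet.

levvet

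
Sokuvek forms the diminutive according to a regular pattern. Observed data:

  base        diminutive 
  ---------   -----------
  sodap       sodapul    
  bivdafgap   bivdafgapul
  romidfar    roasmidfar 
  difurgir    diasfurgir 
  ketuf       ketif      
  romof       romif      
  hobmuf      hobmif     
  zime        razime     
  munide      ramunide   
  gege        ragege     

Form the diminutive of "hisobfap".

sodap and romidfar both have last vowel 'a' yet inflect differently (sodapul, roasmidfar), so the last vowel is not what conditions the rule; the final letter is.
"hisobfap" ends in -p. The stems ending in -p (sodap → sodapul, bivdafgap → bivdafgapul) add -ul.
So hisobfap → hisobfapul.

hisobfapul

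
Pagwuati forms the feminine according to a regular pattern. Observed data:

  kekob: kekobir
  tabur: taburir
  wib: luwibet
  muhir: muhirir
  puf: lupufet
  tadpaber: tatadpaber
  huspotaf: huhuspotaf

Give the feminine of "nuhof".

nuhofir

wib and kekob both end in -b yet inflect differently (luwibet, kekobir), so the final letter is not what conditions the rule; the number of vowels is.
"nuhof" has 2 vowels. The stems with 2 vowels (kekob → kekobir, muhir → muhirir, tabur → taburir) add -ir.
The other patterns: stems with 1 vowel add lu- … -et around the stem; stems with 3 vowels repeat the first consonant+vowel as a prefix.
So nuhof → nuhofir.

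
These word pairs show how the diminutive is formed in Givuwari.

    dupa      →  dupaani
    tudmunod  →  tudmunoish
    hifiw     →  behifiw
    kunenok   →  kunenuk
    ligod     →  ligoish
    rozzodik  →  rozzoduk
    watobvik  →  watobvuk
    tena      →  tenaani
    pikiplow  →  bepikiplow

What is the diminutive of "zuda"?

zudaani

kunenok and tudmunod both have last vowel 'o' yet inflect differently (kunenuk, tudmunoish), so the last vowel is not what conditions the rule; the final letter is.
"zuda" ends in -a. The stems ending in -a (tena → tenaani, dupa → dupaani) add -ani.
The other patterns: stems ending in -k change the last vowel to 'u'; stems ending in -d drop the final letter and add -ish; stems ending in -w add the prefix be-.
So zuda → zudaani.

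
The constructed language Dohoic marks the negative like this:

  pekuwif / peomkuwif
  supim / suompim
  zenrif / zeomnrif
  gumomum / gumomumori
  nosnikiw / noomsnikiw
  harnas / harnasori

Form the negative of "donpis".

doomnpis

"donpis" has last vowel 'i'. The stems whose last vowel is 'i' (nosnikiw → noomsnikiw, zenrif → zeomnrif, pekuwif → peomkuwif) insert -om- after the first vowel.
The other pattern: stems whose last vowel is 'a' or 'u' add -ori.
So donpis → doomnpis.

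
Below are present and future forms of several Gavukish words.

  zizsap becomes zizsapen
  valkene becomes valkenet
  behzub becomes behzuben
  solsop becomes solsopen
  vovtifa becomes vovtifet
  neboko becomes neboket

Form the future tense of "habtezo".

habtezet

neboko and solsop both have last vowel 'o' yet inflect differently (neboket, solsopen), so the last vowel is not what conditions the rule; whether the stem ends in a vowel or a consonant is.
"habtezo" ends in a vowel. The stems ending in a vowel (valkene → valkenet, neboko → neboket, vovtifa → vovtifet) drop the final letter and add -et.
The other pattern: stems ending in a consonant add -en.
So habtezo → habtezet.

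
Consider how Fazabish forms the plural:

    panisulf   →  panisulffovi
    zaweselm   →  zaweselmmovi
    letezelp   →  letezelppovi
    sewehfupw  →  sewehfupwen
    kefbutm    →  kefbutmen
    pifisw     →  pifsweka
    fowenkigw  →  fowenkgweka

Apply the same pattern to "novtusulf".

zaweselm and kefbutm both end in -m yet inflect differently (zaweselmmovi, kefbutmen), so the final letter is not what conditions the rule; the second-to-last letter is.
"novtusulf" has second-to-last letter 'l'. The stems whose second-to-last letter is 'l' (panisulf → panisulffovi, letezelp → letezelppovi, zaweselm → zaweselmmovi) double the final consonant and add -ovi.
So novtusulf → novtusulffovi.

novtusulffovi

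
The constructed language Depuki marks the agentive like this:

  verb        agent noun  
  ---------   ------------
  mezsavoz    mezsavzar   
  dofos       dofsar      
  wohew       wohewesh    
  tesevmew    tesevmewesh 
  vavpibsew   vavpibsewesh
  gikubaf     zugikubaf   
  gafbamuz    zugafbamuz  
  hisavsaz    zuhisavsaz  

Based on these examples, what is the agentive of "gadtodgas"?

zugadtodgas

"gadtodgas" has last vowel 'a'. The stems whose last vowel is 'a' (gikubaf → zugikubaf, hisavsaz → zuhisavsaz) add the prefix zu-.
The other patterns: stems whose last vowel is 'o' delete the last vowel and add -ar; stems whose last vowel is 'e' add -esh.
So gadtodgas → zugadtodgas.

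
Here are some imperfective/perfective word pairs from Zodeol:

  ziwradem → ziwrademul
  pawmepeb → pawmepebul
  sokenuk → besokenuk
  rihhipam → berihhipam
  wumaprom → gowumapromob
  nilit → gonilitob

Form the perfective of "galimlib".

wumaprom and ziwradem both end in -m yet inflect differently (gowumapromob, ziwrademul), so the final letter is not what conditions the rule; the last vowel is.
"galimlib" has last vowel 'i'. The one such stem in the data (nilit → gonilitob) adds go- … -ob around the stem, so the same rule applies.
So galimlib → gogalimlibob.

gogalimlibob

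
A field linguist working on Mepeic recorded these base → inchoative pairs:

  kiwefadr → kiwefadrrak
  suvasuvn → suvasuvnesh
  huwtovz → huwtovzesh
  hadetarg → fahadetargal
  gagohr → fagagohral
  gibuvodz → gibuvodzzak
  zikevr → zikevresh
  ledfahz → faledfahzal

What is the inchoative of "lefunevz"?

lefunevzesh

kiwefadr and zikevr both end in -r yet inflect differently (kiwefadrrak, zikevresh), so the final letter is not what conditions the rule; the second-to-last letter is.
"lefunevz" has second-to-last letter 'v'. The stems whose second-to-last letter is 'v' (suvasuvn → suvasuvnesh, zikevr → zikevresh, huwtovz → huwtovzesh) add -esh.
The other patterns: stems whose second-to-last letter is 'd' double the final consonant and add -ak; stems whose second-to-last letter is 'h' or 'r' add fa- … -al around the stem.
So lefunevz → lefunevzesh.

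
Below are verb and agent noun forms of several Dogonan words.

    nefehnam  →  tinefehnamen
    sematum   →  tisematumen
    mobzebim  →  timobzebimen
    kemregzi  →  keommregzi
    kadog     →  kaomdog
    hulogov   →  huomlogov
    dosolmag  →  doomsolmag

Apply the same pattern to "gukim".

mobzebim and kemregzi both have last vowel 'i' yet inflect differently (timobzebimen, keommregzi), so the last vowel is not what conditions the rule; the final letter is.
"gukim" ends in -m. The stems ending in -m (nefehnam → tinefehnamen, sematum → tisematumen, mobzebim → timobzebimen) add ti- … -en around the stem.
The other pattern: stems ending in -g, -i or -v insert -om- after the first vowel.
So gukim → tigukimen.

tigukimen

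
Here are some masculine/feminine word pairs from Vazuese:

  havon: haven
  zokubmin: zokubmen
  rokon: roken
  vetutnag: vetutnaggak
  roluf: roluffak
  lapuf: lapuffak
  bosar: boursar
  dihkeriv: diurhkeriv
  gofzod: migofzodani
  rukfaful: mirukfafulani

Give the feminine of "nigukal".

vetutnag and bosar both have last vowel 'a' yet inflect differently (vetutnaggak, boursar), so the last vowel is not what conditions the rule; the final letter is.
"nigukal" ends in -l. The one such stem in the data (rukfaful → mirukfafulani) adds mi- … -ani around the stem, so the same rule applies.
The other patterns: stems ending in -n change the last vowel to 'e'; stems ending in -f or -g double the final consonant and add -ak; stems ending in -r or -v insert -ur- after the first vowel.
So nigukal → minigukalani.

minigukalani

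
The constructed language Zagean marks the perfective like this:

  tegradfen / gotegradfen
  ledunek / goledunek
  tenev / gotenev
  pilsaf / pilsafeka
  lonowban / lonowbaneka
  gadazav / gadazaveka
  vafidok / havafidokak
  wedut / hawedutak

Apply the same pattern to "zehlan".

zehlaneka

tegradfen and lonowban both end in -n yet inflect differently (gotegradfen, lonowbaneka), so the final letter is not what conditions the rule; the last vowel is.
"zehlan" has last vowel 'a'. The stems whose last vowel is 'a' (pilsaf → pilsafeka, lonowban → lonowbaneka, gadazav → gadazaveka) add -eka.
The other patterns: stems whose last vowel is 'e' add the prefix go-; stems whose last vowel is 'o' or 'u' add ha- … -ak around the stem.
So zehlan → zehlaneka.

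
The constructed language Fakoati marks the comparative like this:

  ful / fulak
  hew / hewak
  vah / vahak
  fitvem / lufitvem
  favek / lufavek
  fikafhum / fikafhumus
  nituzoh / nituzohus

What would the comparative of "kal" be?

kalak

fitvem and fikafhum both end in -m yet inflect differently (lufitvem, fikafhumus), so the final letter is not what conditions the rule; the number of vowels is.
"kal" has 1 vowel. The stems with 1 vowel (ful → fulak, hew → hewak, vah → vahak) add -ak.
So kal → kalak.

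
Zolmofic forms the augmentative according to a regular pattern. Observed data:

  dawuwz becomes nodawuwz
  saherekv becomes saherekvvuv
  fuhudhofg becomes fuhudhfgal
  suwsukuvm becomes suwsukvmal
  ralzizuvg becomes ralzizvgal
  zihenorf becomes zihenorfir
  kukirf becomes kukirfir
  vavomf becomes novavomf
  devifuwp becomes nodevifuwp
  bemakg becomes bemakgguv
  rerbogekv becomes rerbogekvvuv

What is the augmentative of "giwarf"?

"giwarf" has second-to-last letter 'r'. The stems whose second-to-last letter is 'r' (zihenorf → zihenorfir, kukirf → kukirfir) add -ir.
So giwarf → giwarfir.

giwarfir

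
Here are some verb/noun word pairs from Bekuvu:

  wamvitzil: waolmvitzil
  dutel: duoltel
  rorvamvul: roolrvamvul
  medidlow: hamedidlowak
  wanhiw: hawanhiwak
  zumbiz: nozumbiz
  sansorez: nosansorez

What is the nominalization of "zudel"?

zuoldel

wamvitzil and wanhiw both have last vowel 'i' yet inflect differently (waolmvitzil, hawanhiwak), so the last vowel is not what conditions the rule; the final letter is.
"zudel" ends in -l. The stems ending in -l (wamvitzil → waolmvitzil, dutel → duoltel, rorvamvul → roolrvamvul) insert -ol- after the first vowel.
So zudel → zuoldel.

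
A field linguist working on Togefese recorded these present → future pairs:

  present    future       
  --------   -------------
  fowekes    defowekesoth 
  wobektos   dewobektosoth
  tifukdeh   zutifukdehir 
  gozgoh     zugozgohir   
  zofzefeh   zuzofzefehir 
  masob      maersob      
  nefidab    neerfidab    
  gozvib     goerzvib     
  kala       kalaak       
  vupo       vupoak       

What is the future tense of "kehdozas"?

"kehdozas" ends in -s. The stems ending in -s (fowekes → defowekesoth, wobektos → dewobektosoth) add de- … -oth around the stem.
The other patterns: stems ending in -h add zu- … -ir around the stem; stems ending in -b insert -er- after the first vowel; stems ending in -a or -o add -ak.
So kehdozas → dekehdozasoth.

dekehdozasoth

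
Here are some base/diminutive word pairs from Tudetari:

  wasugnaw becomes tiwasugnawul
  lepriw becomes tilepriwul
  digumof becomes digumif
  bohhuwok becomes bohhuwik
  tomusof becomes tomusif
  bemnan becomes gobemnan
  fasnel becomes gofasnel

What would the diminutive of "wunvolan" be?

wasugnaw and bemnan both have last vowel 'a' yet inflect differently (tiwasugnawul, gobemnan), so the last vowel is not what conditions the rule; the final letter is.
"wunvolan" ends in -n. The one such stem in the data (bemnan → gobemnan) adds the prefix go-, so the same rule applies.
So wunvolan → gowunvolan.

gowunvolan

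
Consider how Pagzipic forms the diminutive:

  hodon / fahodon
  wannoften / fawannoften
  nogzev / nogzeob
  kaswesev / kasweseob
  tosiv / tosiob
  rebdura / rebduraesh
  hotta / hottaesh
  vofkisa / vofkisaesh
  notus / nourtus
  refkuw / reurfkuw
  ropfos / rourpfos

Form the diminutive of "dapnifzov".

wannoften and nogzev both have last vowel 'e' yet inflect differently (fawannoften, nogzeob), so the last vowel is not what conditions the rule; the final letter is.
"dapnifzov" ends in -v. The stems ending in -v (nogzev → nogzeob, kaswesev → kasweseob, tosiv → tosiob) drop the final letter and add -ob.
So dapnifzov → dapnifzoob.

dapnifzoob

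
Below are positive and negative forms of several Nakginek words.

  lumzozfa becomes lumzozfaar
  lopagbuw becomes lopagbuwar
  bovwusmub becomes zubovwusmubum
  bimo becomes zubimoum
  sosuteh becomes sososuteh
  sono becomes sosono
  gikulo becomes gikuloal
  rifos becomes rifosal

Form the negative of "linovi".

bimo and sono both end in -o yet inflect differently (zubimoum, sosono), so the final letter is not what conditions the rule; the first letter is.
"linovi" begins with l-. The stems beginning with l- (lumzozfa → lumzozfaar, lopagbuw → lopagbuwar) add -ar.
The other patterns: stems beginning with b- add zu- … -um around the stem; stems beginning with s- add the prefix so-; stems beginning with g- or r- add -al.
So linovi → linoviar.

linoviar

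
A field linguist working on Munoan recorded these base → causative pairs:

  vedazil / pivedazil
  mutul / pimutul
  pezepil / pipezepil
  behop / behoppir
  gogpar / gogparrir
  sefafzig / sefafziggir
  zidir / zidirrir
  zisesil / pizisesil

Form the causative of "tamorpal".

zisesil and sefafzig both have last vowel 'i' yet inflect differently (pizisesil, sefafziggir), so the last vowel is not what conditions the rule; the final letter is.
"tamorpal" ends in -l. The stems ending in -l (zisesil → pizisesil, vedazil → pivedazil, pezepil → pipezepil) add the prefix pi-.
The other pattern: stems ending in -g, -p or -r double the final consonant and add -ir.
So tamorpal → pitamorpal.

pitamorpal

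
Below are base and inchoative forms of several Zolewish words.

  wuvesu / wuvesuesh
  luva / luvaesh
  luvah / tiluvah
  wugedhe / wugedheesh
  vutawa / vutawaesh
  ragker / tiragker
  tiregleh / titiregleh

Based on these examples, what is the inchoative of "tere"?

luvah and vutawa both have last vowel 'a' yet inflect differently (tiluvah, vutawaesh), so the last vowel is not what conditions the rule; whether the stem ends in a vowel or a consonant is.
"tere" ends in a vowel. The stems ending in a vowel (wuvesu → wuvesuesh, vutawa → vutawaesh, wugedhe → wugedheesh) add -esh.
The other pattern: stems ending in a consonant add the prefix ti-.
So tere → tereesh.

tereesh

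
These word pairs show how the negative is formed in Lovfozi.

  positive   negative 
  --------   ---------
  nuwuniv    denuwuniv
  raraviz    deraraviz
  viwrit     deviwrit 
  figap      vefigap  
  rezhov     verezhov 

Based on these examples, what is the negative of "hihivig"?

dehihivig

nuwuniv and rezhov both end in -v yet inflect differently (denuwuniv, verezhov), so the final letter is not what conditions the rule; the last vowel is.
"hihivig" has last vowel 'i'. The stems whose last vowel is 'i' (nuwuniv → denuwuniv, raraviz → deraraviz, viwrit → deviwrit) add the prefix de-.
The other pattern: stems whose last vowel is 'a' or 'o' add the prefix ve-.
So hihivig → dehihivig.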